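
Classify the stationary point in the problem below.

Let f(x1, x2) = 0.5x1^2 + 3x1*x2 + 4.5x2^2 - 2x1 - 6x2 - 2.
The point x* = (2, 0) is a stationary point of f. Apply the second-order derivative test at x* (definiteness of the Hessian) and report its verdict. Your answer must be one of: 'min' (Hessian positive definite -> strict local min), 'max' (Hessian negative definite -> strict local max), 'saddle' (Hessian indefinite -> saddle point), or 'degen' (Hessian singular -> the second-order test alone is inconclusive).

Compute the Hessian H = grad^2 f:
  H = [[1, 3], [3, 9]]
Verify stationarity: grad f(x*) = H x* + g = (0, 0).
Eigenvalues of H: 0, 10.
H has a zero eigenvalue (singular; positive semidefinite but not definite), so H is neither positive definite, negative definite, nor indefinite. The second-order test alone is inconclusive -> degen.
(Indeed, f is constant along the null direction of H through x*, so x* is not a strict local extremum.)

degen


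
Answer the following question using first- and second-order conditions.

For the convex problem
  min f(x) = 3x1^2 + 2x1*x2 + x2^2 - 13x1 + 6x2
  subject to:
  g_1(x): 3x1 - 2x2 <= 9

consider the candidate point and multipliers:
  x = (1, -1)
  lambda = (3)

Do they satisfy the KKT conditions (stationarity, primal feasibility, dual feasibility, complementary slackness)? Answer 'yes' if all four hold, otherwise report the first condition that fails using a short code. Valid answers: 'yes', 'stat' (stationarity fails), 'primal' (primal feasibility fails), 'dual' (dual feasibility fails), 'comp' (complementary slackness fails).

Gradient of f: grad f(x) = Q x + c = (-9, 6)
Constraint values g_i(x) = a_i^T x - b_i:
  g_1((1, -1)) = -4
Stationarity residual: grad f(x) + sum_i lambda_i a_i = (0, 0)
  -> stationarity OK
Primal feasibility (all g_i <= 0): OK
Dual feasibility (all lambda_i >= 0): OK
Complementary slackness (lambda_i * g_i(x) = 0 for all i): FAILS

Verdict: the first failing condition is complementary_slackness -> comp.

comp


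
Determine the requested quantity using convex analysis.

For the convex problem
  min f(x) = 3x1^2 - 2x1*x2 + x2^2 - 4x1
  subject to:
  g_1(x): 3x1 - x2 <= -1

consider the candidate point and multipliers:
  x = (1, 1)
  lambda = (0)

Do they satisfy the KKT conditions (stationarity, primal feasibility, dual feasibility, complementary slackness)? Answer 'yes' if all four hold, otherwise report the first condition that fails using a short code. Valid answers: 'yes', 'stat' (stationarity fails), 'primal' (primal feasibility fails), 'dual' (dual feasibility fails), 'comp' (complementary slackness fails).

Gradient of f: grad f(x) = Q x + c = (0, 0)
Constraint values g_i(x) = a_i^T x - b_i:
  g_1((1, 1)) = 3
Stationarity residual: grad f(x) + sum_i lambda_i a_i = (0, 0)
  -> stationarity OK
Primal feasibility (all g_i <= 0): FAILS
Dual feasibility (all lambda_i >= 0): OK
Complementary slackness (lambda_i * g_i(x) = 0 for all i): OK

Verdict: the first failing condition is primal_feasibility -> primal.

primal


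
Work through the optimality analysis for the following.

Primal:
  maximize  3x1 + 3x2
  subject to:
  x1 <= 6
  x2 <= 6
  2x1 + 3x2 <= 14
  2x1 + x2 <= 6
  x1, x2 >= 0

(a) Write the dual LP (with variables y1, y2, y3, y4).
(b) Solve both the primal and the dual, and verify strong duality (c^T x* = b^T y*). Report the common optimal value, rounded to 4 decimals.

The standard primal-dual pair for 'max c^T x s.t. A x <= b, x >= 0' is:
  Dual:  min b^T y  s.t.  A^T y >= c,  y >= 0.

So the dual LP is:
  minimize  6y1 + 6y2 + 14y3 + 6y4
  subject to:
    y1 + 2y3 + 2y4 >= 3
    y2 + 3y3 + y4 >= 3
    y1, y2, y3, y4 >= 0

Solving the primal: x* = (1, 4).
  primal value c^T x* = 15.
Solving the dual: y* = (0, 0, 0.75, 0.75).
  dual value b^T y* = 15.
Strong duality: c^T x* = b^T y*. Confirmed.

15


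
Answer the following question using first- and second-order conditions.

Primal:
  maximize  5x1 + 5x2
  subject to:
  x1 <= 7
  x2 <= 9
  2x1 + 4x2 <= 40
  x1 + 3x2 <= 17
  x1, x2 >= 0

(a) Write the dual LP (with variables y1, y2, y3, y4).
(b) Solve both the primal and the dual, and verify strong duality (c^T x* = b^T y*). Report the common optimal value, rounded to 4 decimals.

The standard primal-dual pair for 'max c^T x s.t. A x <= b, x >= 0' is:
  Dual:  min b^T y  s.t.  A^T y >= c,  y >= 0.

So the dual LP is:
  minimize  7y1 + 9y2 + 40y3 + 17y4
  subject to:
    y1 + 2y3 + y4 >= 5
    y2 + 4y3 + 3y4 >= 5
    y1, y2, y3, y4 >= 0

Solving the primal: x* = (7, 3.3333).
  primal value c^T x* = 51.6667.
Solving the dual: y* = (3.3333, 0, 0, 1.6667).
  dual value b^T y* = 51.6667.
Strong duality: c^T x* = b^T y*. Confirmed.

51.6667


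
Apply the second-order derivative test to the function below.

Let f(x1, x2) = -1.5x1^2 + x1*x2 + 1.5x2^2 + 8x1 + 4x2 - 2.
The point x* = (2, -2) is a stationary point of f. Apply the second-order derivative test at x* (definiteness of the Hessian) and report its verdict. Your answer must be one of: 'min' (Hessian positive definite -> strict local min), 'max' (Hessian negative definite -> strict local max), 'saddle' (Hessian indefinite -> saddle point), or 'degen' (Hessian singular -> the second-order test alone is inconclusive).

Compute the Hessian H = grad^2 f:
  H = [[-3, 1], [1, 3]]
Verify stationarity: grad f(x*) = H x* + g = (0, 0).
Eigenvalues of H: -3.1623, 3.1623.
Eigenvalues have mixed signs, so H is indefinite -> x* is a saddle point.

saddle


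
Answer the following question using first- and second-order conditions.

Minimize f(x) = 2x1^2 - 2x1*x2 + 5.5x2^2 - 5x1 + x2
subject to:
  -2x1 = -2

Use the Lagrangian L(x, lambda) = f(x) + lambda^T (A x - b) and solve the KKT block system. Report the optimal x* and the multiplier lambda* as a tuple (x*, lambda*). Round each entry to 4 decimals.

Form the Lagrangian:
  L(x, lambda) = (1/2) x^T Q x + c^T x + lambda^T (A x - b)
Stationarity (grad_x L = 0): Q x + c + A^T lambda = 0.
Primal feasibility: A x = b.

This gives the KKT block system:
  [ Q   A^T ] [ x     ]   [-c ]
  [ A    0  ] [ lambda ] = [ b ]

Solving the linear system:
  x*      = (1, 0.0909)
  lambda* = (-0.5909)
  f(x*)   = -3.0455

x* = (1, 0.0909), lambda* = (-0.5909)


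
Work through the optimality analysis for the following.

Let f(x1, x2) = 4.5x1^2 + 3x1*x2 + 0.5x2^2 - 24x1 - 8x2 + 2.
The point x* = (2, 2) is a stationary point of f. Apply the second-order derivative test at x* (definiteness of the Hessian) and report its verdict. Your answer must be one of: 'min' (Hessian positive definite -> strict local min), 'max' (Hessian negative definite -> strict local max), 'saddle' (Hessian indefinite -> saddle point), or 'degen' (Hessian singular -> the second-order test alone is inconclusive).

Compute the Hessian H = grad^2 f:
  H = [[9, 3], [3, 1]]
Verify stationarity: grad f(x*) = H x* + g = (0, 0).
Eigenvalues of H: 0, 10.
H has a zero eigenvalue (singular; positive semidefinite but not definite), so H is neither positive definite, negative definite, nor indefinite. The second-order test alone is inconclusive -> degen.
(Indeed, f is constant along the null direction of H through x*, so x* is not a strict local extremum.)

degen


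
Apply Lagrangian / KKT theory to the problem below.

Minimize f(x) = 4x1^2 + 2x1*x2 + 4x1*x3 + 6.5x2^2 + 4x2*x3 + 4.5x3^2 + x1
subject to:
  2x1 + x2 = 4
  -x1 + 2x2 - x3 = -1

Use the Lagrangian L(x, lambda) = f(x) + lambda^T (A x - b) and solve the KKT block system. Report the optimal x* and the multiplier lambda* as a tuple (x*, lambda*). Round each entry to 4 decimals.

Form the Lagrangian:
  L(x, lambda) = (1/2) x^T Q x + c^T x + lambda^T (A x - b)
Stationarity (grad_x L = 0): Q x + c + A^T lambda = 0.
Primal feasibility: A x = b.

This gives the KKT block system:
  [ Q   A^T ] [ x     ]   [-c ]
  [ A    0  ] [ lambda ] = [ b ]

Solving the linear system:
  x*      = (1.9432, 0.1136, -0.7161)
  lambda* = (-6.0631, 1.7823)
  f(x*)   = 13.989

x* = (1.9432, 0.1136, -0.7161), lambda* = (-6.0631, 1.7823)


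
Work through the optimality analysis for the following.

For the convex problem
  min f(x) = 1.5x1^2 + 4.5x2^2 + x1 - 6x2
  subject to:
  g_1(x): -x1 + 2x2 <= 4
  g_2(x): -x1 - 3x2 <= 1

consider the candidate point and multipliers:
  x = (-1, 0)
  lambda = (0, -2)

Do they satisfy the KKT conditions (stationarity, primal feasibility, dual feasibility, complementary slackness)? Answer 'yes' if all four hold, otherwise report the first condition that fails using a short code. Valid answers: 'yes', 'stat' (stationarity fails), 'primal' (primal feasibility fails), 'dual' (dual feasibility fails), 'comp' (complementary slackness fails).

Gradient of f: grad f(x) = Q x + c = (-2, -6)
Constraint values g_i(x) = a_i^T x - b_i:
  g_1((-1, 0)) = -3
  g_2((-1, 0)) = 0
Stationarity residual: grad f(x) + sum_i lambda_i a_i = (0, 0)
  -> stationarity OK
Primal feasibility (all g_i <= 0): OK
Dual feasibility (all lambda_i >= 0): FAILS
Complementary slackness (lambda_i * g_i(x) = 0 for all i): OK

Verdict: the first failing condition is dual_feasibility -> dual.

dual


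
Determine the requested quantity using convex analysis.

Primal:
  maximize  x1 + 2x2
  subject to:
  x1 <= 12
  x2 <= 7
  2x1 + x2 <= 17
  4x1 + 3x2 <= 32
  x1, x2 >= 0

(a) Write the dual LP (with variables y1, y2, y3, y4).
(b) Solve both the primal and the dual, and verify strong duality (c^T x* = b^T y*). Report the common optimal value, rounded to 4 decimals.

The standard primal-dual pair for 'max c^T x s.t. A x <= b, x >= 0' is:
  Dual:  min b^T y  s.t.  A^T y >= c,  y >= 0.

So the dual LP is:
  minimize  12y1 + 7y2 + 17y3 + 32y4
  subject to:
    y1 + 2y3 + 4y4 >= 1
    y2 + y3 + 3y4 >= 2
    y1, y2, y3, y4 >= 0

Solving the primal: x* = (2.75, 7).
  primal value c^T x* = 16.75.
Solving the dual: y* = (0, 1.25, 0, 0.25).
  dual value b^T y* = 16.75.
Strong duality: c^T x* = b^T y*. Confirmed.

16.75


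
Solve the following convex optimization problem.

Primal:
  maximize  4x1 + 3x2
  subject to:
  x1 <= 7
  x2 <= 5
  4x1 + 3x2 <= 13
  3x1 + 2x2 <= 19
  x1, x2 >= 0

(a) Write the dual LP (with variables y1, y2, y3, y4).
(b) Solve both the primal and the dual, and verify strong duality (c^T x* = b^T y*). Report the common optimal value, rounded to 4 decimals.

The standard primal-dual pair for 'max c^T x s.t. A x <= b, x >= 0' is:
  Dual:  min b^T y  s.t.  A^T y >= c,  y >= 0.

So the dual LP is:
  minimize  7y1 + 5y2 + 13y3 + 19y4
  subject to:
    y1 + 4y3 + 3y4 >= 4
    y2 + 3y3 + 2y4 >= 3
    y1, y2, y3, y4 >= 0

Solving the primal: x* = (3.25, 0).
  primal value c^T x* = 13.
Solving the dual: y* = (0, 0, 1, 0).
  dual value b^T y* = 13.
Strong duality: c^T x* = b^T y*. Confirmed.

13


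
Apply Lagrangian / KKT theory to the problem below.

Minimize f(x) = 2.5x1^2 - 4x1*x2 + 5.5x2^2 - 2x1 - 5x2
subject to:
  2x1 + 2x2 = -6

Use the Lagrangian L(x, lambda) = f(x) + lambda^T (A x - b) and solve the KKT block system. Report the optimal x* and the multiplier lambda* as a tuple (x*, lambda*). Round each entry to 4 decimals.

Form the Lagrangian:
  L(x, lambda) = (1/2) x^T Q x + c^T x + lambda^T (A x - b)
Stationarity (grad_x L = 0): Q x + c + A^T lambda = 0.
Primal feasibility: A x = b.

This gives the KKT block system:
  [ Q   A^T ] [ x     ]   [-c ]
  [ A    0  ] [ lambda ] = [ b ]

Solving the linear system:
  x*      = (-2, -1)
  lambda* = (4)
  f(x*)   = 16.5

x* = (-2, -1), lambda* = (4)


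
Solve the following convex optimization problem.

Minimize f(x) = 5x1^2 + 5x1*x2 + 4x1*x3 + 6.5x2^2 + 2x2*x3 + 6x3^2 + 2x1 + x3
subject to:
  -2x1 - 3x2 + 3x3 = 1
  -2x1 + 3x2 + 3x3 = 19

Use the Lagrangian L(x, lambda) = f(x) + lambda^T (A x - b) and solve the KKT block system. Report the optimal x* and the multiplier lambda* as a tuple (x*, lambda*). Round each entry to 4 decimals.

Form the Lagrangian:
  L(x, lambda) = (1/2) x^T Q x + c^T x + lambda^T (A x - b)
Stationarity (grad_x L = 0): Q x + c + A^T lambda = 0.
Primal feasibility: A x = b.

This gives the KKT block system:
  [ Q   A^T ] [ x     ]   [-c ]
  [ A    0  ] [ lambda ] = [ b ]

Solving the linear system:
  x*      = (-2.9839, 3, 1.3441)
  lambda* = (2.5959, -6.3271)
  f(x*)   = 56.4973

x* = (-2.9839, 3, 1.3441), lambda* = (2.5959, -6.3271)


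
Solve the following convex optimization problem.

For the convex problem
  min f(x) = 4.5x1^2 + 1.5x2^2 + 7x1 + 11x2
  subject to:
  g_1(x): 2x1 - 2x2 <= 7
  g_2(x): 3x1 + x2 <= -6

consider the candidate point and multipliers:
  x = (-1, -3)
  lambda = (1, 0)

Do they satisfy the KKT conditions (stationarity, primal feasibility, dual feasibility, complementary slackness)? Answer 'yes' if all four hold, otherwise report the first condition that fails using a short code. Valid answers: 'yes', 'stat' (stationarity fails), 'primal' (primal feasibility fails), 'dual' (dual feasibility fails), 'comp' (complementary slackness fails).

Gradient of f: grad f(x) = Q x + c = (-2, 2)
Constraint values g_i(x) = a_i^T x - b_i:
  g_1((-1, -3)) = -3
  g_2((-1, -3)) = 0
Stationarity residual: grad f(x) + sum_i lambda_i a_i = (0, 0)
  -> stationarity OK
Primal feasibility (all g_i <= 0): OK
Dual feasibility (all lambda_i >= 0): OK
Complementary slackness (lambda_i * g_i(x) = 0 for all i): FAILS

Verdict: the first failing condition is complementary_slackness -> comp.

comp


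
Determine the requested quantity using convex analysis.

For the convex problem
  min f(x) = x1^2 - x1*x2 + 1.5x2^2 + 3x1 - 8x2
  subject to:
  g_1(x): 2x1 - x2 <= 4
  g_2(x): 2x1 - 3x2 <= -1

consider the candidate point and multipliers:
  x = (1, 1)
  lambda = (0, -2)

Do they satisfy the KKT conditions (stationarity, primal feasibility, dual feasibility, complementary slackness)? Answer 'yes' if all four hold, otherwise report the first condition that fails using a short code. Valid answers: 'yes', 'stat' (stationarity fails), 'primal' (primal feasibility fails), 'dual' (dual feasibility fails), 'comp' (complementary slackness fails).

Gradient of f: grad f(x) = Q x + c = (4, -6)
Constraint values g_i(x) = a_i^T x - b_i:
  g_1((1, 1)) = -3
  g_2((1, 1)) = 0
Stationarity residual: grad f(x) + sum_i lambda_i a_i = (0, 0)
  -> stationarity OK
Primal feasibility (all g_i <= 0): OK
Dual feasibility (all lambda_i >= 0): FAILS
Complementary slackness (lambda_i * g_i(x) = 0 for all i): OK

Verdict: the first failing condition is dual_feasibility -> dual.

dual


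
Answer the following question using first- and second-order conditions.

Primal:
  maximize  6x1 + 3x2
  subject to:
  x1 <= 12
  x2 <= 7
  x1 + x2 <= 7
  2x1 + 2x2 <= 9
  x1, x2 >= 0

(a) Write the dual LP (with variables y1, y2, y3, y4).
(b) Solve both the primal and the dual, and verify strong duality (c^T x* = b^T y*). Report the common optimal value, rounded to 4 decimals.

The standard primal-dual pair for 'max c^T x s.t. A x <= b, x >= 0' is:
  Dual:  min b^T y  s.t.  A^T y >= c,  y >= 0.

So the dual LP is:
  minimize  12y1 + 7y2 + 7y3 + 9y4
  subject to:
    y1 + y3 + 2y4 >= 6
    y2 + y3 + 2y4 >= 3
    y1, y2, y3, y4 >= 0

Solving the primal: x* = (4.5, 0).
  primal value c^T x* = 27.
Solving the dual: y* = (0, 0, 0, 3).
  dual value b^T y* = 27.
Strong duality: c^T x* = b^T y*. Confirmed.

27


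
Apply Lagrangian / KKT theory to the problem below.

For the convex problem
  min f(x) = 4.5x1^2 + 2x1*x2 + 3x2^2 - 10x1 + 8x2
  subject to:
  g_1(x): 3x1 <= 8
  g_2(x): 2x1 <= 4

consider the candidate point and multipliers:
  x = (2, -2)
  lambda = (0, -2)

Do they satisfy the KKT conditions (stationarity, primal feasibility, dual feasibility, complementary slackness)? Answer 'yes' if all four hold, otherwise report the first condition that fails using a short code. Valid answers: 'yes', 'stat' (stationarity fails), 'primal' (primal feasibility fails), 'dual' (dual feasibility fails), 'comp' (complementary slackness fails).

Gradient of f: grad f(x) = Q x + c = (4, 0)
Constraint values g_i(x) = a_i^T x - b_i:
  g_1((2, -2)) = -2
  g_2((2, -2)) = 0
Stationarity residual: grad f(x) + sum_i lambda_i a_i = (0, 0)
  -> stationarity OK
Primal feasibility (all g_i <= 0): OK
Dual feasibility (all lambda_i >= 0): FAILS
Complementary slackness (lambda_i * g_i(x) = 0 for all i): OK

Verdict: the first failing condition is dual_feasibility -> dual.

dual


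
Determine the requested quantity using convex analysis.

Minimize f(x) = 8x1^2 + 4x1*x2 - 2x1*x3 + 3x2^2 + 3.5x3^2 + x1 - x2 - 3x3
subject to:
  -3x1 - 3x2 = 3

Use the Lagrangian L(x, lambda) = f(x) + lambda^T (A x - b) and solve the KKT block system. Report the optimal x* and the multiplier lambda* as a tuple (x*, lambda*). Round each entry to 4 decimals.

Form the Lagrangian:
  L(x, lambda) = (1/2) x^T Q x + c^T x + lambda^T (A x - b)
Stationarity (grad_x L = 0): Q x + c + A^T lambda = 0.
Primal feasibility: A x = b.

This gives the KKT block system:
  [ Q   A^T ] [ x     ]   [-c ]
  [ A    0  ] [ lambda ] = [ b ]

Solving the linear system:
  x*      = (-0.234, -0.766, 0.3617)
  lambda* = (-2.1773)
  f(x*)   = 2.9894

x* = (-0.234, -0.766, 0.3617), lambda* = (-2.1773)


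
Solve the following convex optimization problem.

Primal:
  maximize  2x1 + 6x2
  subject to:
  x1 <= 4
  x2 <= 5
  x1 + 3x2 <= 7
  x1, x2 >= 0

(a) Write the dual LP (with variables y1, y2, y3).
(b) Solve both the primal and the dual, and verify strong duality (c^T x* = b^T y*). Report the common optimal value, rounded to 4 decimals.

The standard primal-dual pair for 'max c^T x s.t. A x <= b, x >= 0' is:
  Dual:  min b^T y  s.t.  A^T y >= c,  y >= 0.

So the dual LP is:
  minimize  4y1 + 5y2 + 7y3
  subject to:
    y1 + y3 >= 2
    y2 + 3y3 >= 6
    y1, y2, y3 >= 0

Solving the primal: x* = (0, 2.3333).
  primal value c^T x* = 14.
Solving the dual: y* = (0, 0, 2).
  dual value b^T y* = 14.
Strong duality: c^T x* = b^T y*. Confirmed.

14


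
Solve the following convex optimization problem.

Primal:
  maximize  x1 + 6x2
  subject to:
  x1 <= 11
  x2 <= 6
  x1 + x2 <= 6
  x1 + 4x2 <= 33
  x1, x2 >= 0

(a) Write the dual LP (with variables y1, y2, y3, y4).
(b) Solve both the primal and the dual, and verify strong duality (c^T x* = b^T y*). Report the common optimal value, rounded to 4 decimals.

The standard primal-dual pair for 'max c^T x s.t. A x <= b, x >= 0' is:
  Dual:  min b^T y  s.t.  A^T y >= c,  y >= 0.

So the dual LP is:
  minimize  11y1 + 6y2 + 6y3 + 33y4
  subject to:
    y1 + y3 + y4 >= 1
    y2 + y3 + 4y4 >= 6
    y1, y2, y3, y4 >= 0

Solving the primal: x* = (0, 6).
  primal value c^T x* = 36.
Solving the dual: y* = (0, 5, 1, 0).
  dual value b^T y* = 36.
Strong duality: c^T x* = b^T y*. Confirmed.

36


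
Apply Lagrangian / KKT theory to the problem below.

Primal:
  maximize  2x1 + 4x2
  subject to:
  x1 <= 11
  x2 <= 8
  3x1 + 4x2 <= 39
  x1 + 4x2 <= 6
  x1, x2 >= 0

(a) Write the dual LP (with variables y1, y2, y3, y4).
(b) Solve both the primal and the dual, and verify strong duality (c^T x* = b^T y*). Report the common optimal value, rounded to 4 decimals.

The standard primal-dual pair for 'max c^T x s.t. A x <= b, x >= 0' is:
  Dual:  min b^T y  s.t.  A^T y >= c,  y >= 0.

So the dual LP is:
  minimize  11y1 + 8y2 + 39y3 + 6y4
  subject to:
    y1 + 3y3 + y4 >= 2
    y2 + 4y3 + 4y4 >= 4
    y1, y2, y3, y4 >= 0

Solving the primal: x* = (6, 0).
  primal value c^T x* = 12.
Solving the dual: y* = (0, 0, 0, 2).
  dual value b^T y* = 12.
Strong duality: c^T x* = b^T y*. Confirmed.

12


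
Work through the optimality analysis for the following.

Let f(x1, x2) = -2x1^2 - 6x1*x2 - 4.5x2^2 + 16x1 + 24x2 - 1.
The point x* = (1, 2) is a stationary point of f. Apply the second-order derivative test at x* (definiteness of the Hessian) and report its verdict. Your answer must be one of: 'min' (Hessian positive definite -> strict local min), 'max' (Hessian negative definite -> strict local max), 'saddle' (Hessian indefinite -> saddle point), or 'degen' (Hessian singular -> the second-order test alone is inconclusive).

Compute the Hessian H = grad^2 f:
  H = [[-4, -6], [-6, -9]]
Verify stationarity: grad f(x*) = H x* + g = (0, 0).
Eigenvalues of H: -13, 0.
H has a zero eigenvalue (singular; negative semidefinite but not definite), so H is neither positive definite, negative definite, nor indefinite. The second-order test alone is inconclusive -> degen.
(Indeed, f is constant along the null direction of H through x*, so x* is not a strict local extremum.)

degen


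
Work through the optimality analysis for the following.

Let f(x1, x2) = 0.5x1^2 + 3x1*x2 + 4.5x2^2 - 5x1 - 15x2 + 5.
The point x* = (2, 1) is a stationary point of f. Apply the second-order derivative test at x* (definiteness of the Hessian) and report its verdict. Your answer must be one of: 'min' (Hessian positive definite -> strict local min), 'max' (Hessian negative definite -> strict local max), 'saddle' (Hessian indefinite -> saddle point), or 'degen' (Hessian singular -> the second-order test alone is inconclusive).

Compute the Hessian H = grad^2 f:
  H = [[1, 3], [3, 9]]
Verify stationarity: grad f(x*) = H x* + g = (0, 0).
Eigenvalues of H: 0, 10.
H has a zero eigenvalue (singular; positive semidefinite but not definite), so H is neither positive definite, negative definite, nor indefinite. The second-order test alone is inconclusive -> degen.
(Indeed, f is constant along the null direction of H through x*, so x* is not a strict local extremum.)

degen


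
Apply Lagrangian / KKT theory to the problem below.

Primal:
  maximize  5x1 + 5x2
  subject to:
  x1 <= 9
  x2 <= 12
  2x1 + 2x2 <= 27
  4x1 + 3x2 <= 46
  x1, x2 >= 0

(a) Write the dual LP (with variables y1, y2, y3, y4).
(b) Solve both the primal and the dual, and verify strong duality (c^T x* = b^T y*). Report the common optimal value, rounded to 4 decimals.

The standard primal-dual pair for 'max c^T x s.t. A x <= b, x >= 0' is:
  Dual:  min b^T y  s.t.  A^T y >= c,  y >= 0.

So the dual LP is:
  minimize  9y1 + 12y2 + 27y3 + 46y4
  subject to:
    y1 + 2y3 + 4y4 >= 5
    y2 + 2y3 + 3y4 >= 5
    y1, y2, y3, y4 >= 0

Solving the primal: x* = (5.5, 8).
  primal value c^T x* = 67.5.
Solving the dual: y* = (0, 0, 2.5, 0).
  dual value b^T y* = 67.5.
Strong duality: c^T x* = b^T y*. Confirmed.

67.5


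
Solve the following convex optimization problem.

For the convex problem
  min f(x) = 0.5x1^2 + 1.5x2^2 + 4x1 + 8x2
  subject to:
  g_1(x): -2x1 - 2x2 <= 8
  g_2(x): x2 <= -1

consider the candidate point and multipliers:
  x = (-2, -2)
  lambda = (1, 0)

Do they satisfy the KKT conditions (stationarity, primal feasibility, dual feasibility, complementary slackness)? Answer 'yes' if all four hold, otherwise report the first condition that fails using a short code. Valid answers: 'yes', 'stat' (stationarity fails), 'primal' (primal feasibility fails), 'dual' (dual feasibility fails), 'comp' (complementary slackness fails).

Gradient of f: grad f(x) = Q x + c = (2, 2)
Constraint values g_i(x) = a_i^T x - b_i:
  g_1((-2, -2)) = 0
  g_2((-2, -2)) = -1
Stationarity residual: grad f(x) + sum_i lambda_i a_i = (0, 0)
  -> stationarity OK
Primal feasibility (all g_i <= 0): OK
Dual feasibility (all lambda_i >= 0): OK
Complementary slackness (lambda_i * g_i(x) = 0 for all i): OK

Verdict: yes, KKT holds.

yes


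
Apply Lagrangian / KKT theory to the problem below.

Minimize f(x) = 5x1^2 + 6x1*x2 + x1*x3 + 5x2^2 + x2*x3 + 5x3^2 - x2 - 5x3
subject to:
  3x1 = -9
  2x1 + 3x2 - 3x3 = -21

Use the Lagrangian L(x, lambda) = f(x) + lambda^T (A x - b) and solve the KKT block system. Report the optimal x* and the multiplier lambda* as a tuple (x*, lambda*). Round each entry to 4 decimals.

Form the Lagrangian:
  L(x, lambda) = (1/2) x^T Q x + c^T x + lambda^T (A x - b)
Stationarity (grad_x L = 0): Q x + c + A^T lambda = 0.
Primal feasibility: A x = b.

This gives the KKT block system:
  [ Q   A^T ] [ x     ]   [-c ]
  [ A    0  ] [ lambda ] = [ b ]

Solving the linear system:
  x*      = (-3, -1.2727, 3.7273)
  lambda* = (5.0808, 9.3333)
  f(x*)   = 112.1818

x* = (-3, -1.2727, 3.7273), lambda* = (5.0808, 9.3333)


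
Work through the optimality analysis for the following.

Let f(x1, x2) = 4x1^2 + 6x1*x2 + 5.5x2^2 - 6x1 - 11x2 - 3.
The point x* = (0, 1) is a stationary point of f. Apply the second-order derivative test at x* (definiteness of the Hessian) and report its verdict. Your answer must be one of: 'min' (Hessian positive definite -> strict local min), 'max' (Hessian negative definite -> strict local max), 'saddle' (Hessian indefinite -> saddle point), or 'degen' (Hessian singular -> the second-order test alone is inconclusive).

Compute the Hessian H = grad^2 f:
  H = [[8, 6], [6, 11]]
Verify stationarity: grad f(x*) = H x* + g = (0, 0).
Eigenvalues of H: 3.3153, 15.6847.
Both eigenvalues > 0, so H is positive definite -> x* is a strict local min.

min


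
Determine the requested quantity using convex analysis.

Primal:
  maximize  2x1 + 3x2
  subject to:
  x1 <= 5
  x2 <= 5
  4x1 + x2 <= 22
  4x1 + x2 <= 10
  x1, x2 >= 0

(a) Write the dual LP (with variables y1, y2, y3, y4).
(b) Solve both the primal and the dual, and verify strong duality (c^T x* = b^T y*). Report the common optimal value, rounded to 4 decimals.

The standard primal-dual pair for 'max c^T x s.t. A x <= b, x >= 0' is:
  Dual:  min b^T y  s.t.  A^T y >= c,  y >= 0.

So the dual LP is:
  minimize  5y1 + 5y2 + 22y3 + 10y4
  subject to:
    y1 + 4y3 + 4y4 >= 2
    y2 + y3 + y4 >= 3
    y1, y2, y3, y4 >= 0

Solving the primal: x* = (1.25, 5).
  primal value c^T x* = 17.5.
Solving the dual: y* = (0, 2.5, 0, 0.5).
  dual value b^T y* = 17.5.
Strong duality: c^T x* = b^T y*. Confirmed.

17.5


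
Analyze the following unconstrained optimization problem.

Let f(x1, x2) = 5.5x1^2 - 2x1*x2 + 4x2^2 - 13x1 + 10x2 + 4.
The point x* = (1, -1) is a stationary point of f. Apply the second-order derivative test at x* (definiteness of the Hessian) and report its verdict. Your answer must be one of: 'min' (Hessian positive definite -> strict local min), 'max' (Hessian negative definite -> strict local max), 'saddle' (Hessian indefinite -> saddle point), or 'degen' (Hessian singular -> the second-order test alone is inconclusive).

Compute the Hessian H = grad^2 f:
  H = [[11, -2], [-2, 8]]
Verify stationarity: grad f(x*) = H x* + g = (0, 0).
Eigenvalues of H: 7, 12.
Both eigenvalues > 0, so H is positive definite -> x* is a strict local min.

min


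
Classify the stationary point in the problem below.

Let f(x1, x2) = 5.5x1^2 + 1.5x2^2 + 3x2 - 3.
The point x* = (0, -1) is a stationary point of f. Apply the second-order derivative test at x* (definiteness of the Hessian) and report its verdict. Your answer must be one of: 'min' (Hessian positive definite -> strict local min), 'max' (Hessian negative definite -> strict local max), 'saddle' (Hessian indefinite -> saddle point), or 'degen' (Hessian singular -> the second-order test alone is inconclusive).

Compute the Hessian H = grad^2 f:
  H = [[11, 0], [0, 3]]
Verify stationarity: grad f(x*) = H x* + g = (0, 0).
Eigenvalues of H: 3, 11.
Both eigenvalues > 0, so H is positive definite -> x* is a strict local min.

min


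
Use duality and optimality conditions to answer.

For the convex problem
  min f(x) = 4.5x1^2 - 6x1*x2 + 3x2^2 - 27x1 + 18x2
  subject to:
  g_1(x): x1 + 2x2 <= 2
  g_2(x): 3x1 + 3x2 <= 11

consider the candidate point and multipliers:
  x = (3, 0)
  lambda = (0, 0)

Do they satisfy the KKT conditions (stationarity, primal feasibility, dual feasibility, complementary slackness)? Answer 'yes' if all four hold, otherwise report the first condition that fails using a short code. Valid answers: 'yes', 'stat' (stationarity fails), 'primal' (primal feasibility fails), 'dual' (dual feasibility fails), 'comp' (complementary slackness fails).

Gradient of f: grad f(x) = Q x + c = (0, 0)
Constraint values g_i(x) = a_i^T x - b_i:
  g_1((3, 0)) = 1
  g_2((3, 0)) = -2
Stationarity residual: grad f(x) + sum_i lambda_i a_i = (0, 0)
  -> stationarity OK
Primal feasibility (all g_i <= 0): FAILS
Dual feasibility (all lambda_i >= 0): OK
Complementary slackness (lambda_i * g_i(x) = 0 for all i): OK

Verdict: the first failing condition is primal_feasibility -> primal.

primal


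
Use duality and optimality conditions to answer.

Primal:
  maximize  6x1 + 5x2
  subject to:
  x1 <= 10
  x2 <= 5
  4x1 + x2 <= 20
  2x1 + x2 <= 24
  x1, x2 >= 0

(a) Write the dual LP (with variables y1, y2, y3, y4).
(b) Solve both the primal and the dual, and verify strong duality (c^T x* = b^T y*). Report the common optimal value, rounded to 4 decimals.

The standard primal-dual pair for 'max c^T x s.t. A x <= b, x >= 0' is:
  Dual:  min b^T y  s.t.  A^T y >= c,  y >= 0.

So the dual LP is:
  minimize  10y1 + 5y2 + 20y3 + 24y4
  subject to:
    y1 + 4y3 + 2y4 >= 6
    y2 + y3 + y4 >= 5
    y1, y2, y3, y4 >= 0

Solving the primal: x* = (3.75, 5).
  primal value c^T x* = 47.5.
Solving the dual: y* = (0, 3.5, 1.5, 0).
  dual value b^T y* = 47.5.
Strong duality: c^T x* = b^T y*. Confirmed.

47.5


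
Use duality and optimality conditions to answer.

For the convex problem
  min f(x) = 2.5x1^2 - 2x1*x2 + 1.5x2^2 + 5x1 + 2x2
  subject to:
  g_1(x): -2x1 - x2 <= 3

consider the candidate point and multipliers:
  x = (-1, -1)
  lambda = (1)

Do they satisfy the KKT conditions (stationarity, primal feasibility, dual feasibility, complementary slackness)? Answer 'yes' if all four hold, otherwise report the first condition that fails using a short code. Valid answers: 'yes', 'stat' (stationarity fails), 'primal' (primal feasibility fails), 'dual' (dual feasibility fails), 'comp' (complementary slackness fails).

Gradient of f: grad f(x) = Q x + c = (2, 1)
Constraint values g_i(x) = a_i^T x - b_i:
  g_1((-1, -1)) = 0
Stationarity residual: grad f(x) + sum_i lambda_i a_i = (0, 0)
  -> stationarity OK
Primal feasibility (all g_i <= 0): OK
Dual feasibility (all lambda_i >= 0): OK
Complementary slackness (lambda_i * g_i(x) = 0 for all i): OK

Verdict: yes, KKT holds.

yes


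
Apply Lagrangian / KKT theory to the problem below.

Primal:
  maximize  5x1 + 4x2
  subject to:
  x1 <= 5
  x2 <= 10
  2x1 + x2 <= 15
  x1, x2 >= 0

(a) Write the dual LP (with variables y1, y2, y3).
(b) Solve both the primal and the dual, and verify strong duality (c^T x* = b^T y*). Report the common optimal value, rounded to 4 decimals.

The standard primal-dual pair for 'max c^T x s.t. A x <= b, x >= 0' is:
  Dual:  min b^T y  s.t.  A^T y >= c,  y >= 0.

So the dual LP is:
  minimize  5y1 + 10y2 + 15y3
  subject to:
    y1 + 2y3 >= 5
    y2 + y3 >= 4
    y1, y2, y3 >= 0

Solving the primal: x* = (2.5, 10).
  primal value c^T x* = 52.5.
Solving the dual: y* = (0, 1.5, 2.5).
  dual value b^T y* = 52.5.
Strong duality: c^T x* = b^T y*. Confirmed.

52.5


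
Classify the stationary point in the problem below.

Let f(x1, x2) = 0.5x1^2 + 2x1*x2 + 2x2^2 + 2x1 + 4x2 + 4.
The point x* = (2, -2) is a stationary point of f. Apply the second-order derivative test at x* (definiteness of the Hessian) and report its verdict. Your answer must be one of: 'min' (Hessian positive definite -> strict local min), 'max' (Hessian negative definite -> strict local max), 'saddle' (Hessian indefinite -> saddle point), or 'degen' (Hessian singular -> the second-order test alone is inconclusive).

Compute the Hessian H = grad^2 f:
  H = [[1, 2], [2, 4]]
Verify stationarity: grad f(x*) = H x* + g = (0, 0).
Eigenvalues of H: 0, 5.
H has a zero eigenvalue (singular; positive semidefinite but not definite), so H is neither positive definite, negative definite, nor indefinite. The second-order test alone is inconclusive -> degen.
(Indeed, f is constant along the null direction of H through x*, so x* is not a strict local extremum.)

degen


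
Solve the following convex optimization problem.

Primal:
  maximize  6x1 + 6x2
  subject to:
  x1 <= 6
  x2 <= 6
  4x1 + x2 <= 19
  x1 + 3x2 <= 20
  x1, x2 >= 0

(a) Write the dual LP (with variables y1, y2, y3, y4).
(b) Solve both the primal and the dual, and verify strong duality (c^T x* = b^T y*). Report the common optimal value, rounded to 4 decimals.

The standard primal-dual pair for 'max c^T x s.t. A x <= b, x >= 0' is:
  Dual:  min b^T y  s.t.  A^T y >= c,  y >= 0.

So the dual LP is:
  minimize  6y1 + 6y2 + 19y3 + 20y4
  subject to:
    y1 + 4y3 + y4 >= 6
    y2 + y3 + 3y4 >= 6
    y1, y2, y3, y4 >= 0

Solving the primal: x* = (3.3636, 5.5455).
  primal value c^T x* = 53.4545.
Solving the dual: y* = (0, 0, 1.0909, 1.6364).
  dual value b^T y* = 53.4545.
Strong duality: c^T x* = b^T y*. Confirmed.

53.4545


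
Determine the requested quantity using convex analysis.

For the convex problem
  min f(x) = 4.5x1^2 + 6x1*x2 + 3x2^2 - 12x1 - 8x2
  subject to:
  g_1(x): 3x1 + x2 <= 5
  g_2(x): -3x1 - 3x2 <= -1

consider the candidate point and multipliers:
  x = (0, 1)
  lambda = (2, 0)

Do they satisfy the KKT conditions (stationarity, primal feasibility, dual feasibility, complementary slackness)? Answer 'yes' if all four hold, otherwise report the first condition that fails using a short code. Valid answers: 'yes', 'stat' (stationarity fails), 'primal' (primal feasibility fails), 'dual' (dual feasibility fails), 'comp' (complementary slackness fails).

Gradient of f: grad f(x) = Q x + c = (-6, -2)
Constraint values g_i(x) = a_i^T x - b_i:
  g_1((0, 1)) = -4
  g_2((0, 1)) = -2
Stationarity residual: grad f(x) + sum_i lambda_i a_i = (0, 0)
  -> stationarity OK
Primal feasibility (all g_i <= 0): OK
Dual feasibility (all lambda_i >= 0): OK
Complementary slackness (lambda_i * g_i(x) = 0 for all i): FAILS

Verdict: the first failing condition is complementary_slackness -> comp.

comp


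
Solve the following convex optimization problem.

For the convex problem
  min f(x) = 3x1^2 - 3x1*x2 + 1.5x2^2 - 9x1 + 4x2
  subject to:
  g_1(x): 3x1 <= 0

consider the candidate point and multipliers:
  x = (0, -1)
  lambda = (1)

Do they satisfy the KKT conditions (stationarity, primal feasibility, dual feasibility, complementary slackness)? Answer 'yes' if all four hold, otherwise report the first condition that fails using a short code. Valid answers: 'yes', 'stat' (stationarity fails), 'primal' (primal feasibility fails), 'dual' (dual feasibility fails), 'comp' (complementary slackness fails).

Gradient of f: grad f(x) = Q x + c = (-6, 1)
Constraint values g_i(x) = a_i^T x - b_i:
  g_1((0, -1)) = 0
Stationarity residual: grad f(x) + sum_i lambda_i a_i = (-3, 1)
  -> stationarity FAILS
Primal feasibility (all g_i <= 0): OK
Dual feasibility (all lambda_i >= 0): OK
Complementary slackness (lambda_i * g_i(x) = 0 for all i): OK

Verdict: the first failing condition is stationarity -> stat.

stat


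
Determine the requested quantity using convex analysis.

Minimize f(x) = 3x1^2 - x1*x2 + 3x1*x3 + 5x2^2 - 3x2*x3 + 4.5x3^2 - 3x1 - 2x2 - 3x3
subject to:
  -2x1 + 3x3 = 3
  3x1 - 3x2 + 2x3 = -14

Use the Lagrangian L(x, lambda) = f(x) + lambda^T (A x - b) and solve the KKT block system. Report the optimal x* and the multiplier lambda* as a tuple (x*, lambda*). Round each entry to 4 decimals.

Form the Lagrangian:
  L(x, lambda) = (1/2) x^T Q x + c^T x + lambda^T (A x - b)
Stationarity (grad_x L = 0): Q x + c + A^T lambda = 0.
Primal feasibility: A x = b.

This gives the KKT block system:
  [ Q   A^T ] [ x     ]   [-c ]
  [ A    0  ] [ lambda ] = [ b ]

Solving the linear system:
  x*      = (-2.2069, 2.1456, -0.4713)
  lambda* = (1.6381, 7.6923)
  f(x*)   = 53.2604

x* = (-2.2069, 2.1456, -0.4713), lambda* = (1.6381, 7.6923)


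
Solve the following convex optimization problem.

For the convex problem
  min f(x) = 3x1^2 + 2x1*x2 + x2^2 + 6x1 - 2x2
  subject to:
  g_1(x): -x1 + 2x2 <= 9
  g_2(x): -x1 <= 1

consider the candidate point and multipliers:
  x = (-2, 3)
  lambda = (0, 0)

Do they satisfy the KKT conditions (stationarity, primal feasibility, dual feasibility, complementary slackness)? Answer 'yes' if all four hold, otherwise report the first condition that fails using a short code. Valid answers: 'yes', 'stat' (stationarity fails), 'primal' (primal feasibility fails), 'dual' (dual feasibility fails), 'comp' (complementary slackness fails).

Gradient of f: grad f(x) = Q x + c = (0, 0)
Constraint values g_i(x) = a_i^T x - b_i:
  g_1((-2, 3)) = -1
  g_2((-2, 3)) = 1
Stationarity residual: grad f(x) + sum_i lambda_i a_i = (0, 0)
  -> stationarity OK
Primal feasibility (all g_i <= 0): FAILS
Dual feasibility (all lambda_i >= 0): OK
Complementary slackness (lambda_i * g_i(x) = 0 for all i): OK

Verdict: the first failing condition is primal_feasibility -> primal.

primal


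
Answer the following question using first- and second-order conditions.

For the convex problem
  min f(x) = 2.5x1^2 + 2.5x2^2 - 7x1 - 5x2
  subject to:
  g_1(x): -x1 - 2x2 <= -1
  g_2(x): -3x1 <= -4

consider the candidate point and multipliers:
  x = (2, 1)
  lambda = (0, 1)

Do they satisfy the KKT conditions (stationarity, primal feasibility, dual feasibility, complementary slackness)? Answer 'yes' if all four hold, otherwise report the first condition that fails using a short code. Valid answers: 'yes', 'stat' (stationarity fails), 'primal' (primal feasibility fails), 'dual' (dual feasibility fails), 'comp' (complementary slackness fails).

Gradient of f: grad f(x) = Q x + c = (3, 0)
Constraint values g_i(x) = a_i^T x - b_i:
  g_1((2, 1)) = -3
  g_2((2, 1)) = -2
Stationarity residual: grad f(x) + sum_i lambda_i a_i = (0, 0)
  -> stationarity OK
Primal feasibility (all g_i <= 0): OK
Dual feasibility (all lambda_i >= 0): OK
Complementary slackness (lambda_i * g_i(x) = 0 for all i): FAILS

Verdict: the first failing condition is complementary_slackness -> comp.

comp


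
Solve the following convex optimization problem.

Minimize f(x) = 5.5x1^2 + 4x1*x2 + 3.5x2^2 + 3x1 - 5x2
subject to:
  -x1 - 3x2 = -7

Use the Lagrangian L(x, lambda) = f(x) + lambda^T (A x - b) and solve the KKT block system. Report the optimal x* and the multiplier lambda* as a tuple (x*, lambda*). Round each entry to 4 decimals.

Form the Lagrangian:
  L(x, lambda) = (1/2) x^T Q x + c^T x + lambda^T (A x - b)
Stationarity (grad_x L = 0): Q x + c + A^T lambda = 0.
Primal feasibility: A x = b.

This gives the KKT block system:
  [ Q   A^T ] [ x     ]   [-c ]
  [ A    0  ] [ lambda ] = [ b ]

Solving the linear system:
  x*      = (-0.939, 2.6463)
  lambda* = (3.2561)
  f(x*)   = 3.372

x* = (-0.939, 2.6463), lambda* = (3.2561)


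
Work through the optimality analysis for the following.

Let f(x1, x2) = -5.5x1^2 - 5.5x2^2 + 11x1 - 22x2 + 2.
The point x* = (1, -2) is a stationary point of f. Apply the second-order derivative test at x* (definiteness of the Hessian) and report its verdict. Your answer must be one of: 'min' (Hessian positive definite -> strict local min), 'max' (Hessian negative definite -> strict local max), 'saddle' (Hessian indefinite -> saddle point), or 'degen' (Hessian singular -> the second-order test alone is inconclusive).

Compute the Hessian H = grad^2 f:
  H = [[-11, 0], [0, -11]]
Verify stationarity: grad f(x*) = H x* + g = (0, 0).
Eigenvalues of H: -11, -11.
Both eigenvalues < 0, so H is negative definite -> x* is a strict local max.

max


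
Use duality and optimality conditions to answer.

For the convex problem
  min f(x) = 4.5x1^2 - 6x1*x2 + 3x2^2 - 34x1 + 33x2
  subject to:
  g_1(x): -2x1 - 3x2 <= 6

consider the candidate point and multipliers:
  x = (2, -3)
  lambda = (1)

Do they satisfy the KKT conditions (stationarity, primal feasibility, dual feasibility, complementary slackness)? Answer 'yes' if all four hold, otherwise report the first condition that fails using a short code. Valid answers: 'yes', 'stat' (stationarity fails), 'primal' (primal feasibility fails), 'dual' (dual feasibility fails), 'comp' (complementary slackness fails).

Gradient of f: grad f(x) = Q x + c = (2, 3)
Constraint values g_i(x) = a_i^T x - b_i:
  g_1((2, -3)) = -1
Stationarity residual: grad f(x) + sum_i lambda_i a_i = (0, 0)
  -> stationarity OK
Primal feasibility (all g_i <= 0): OK
Dual feasibility (all lambda_i >= 0): OK
Complementary slackness (lambda_i * g_i(x) = 0 for all i): FAILS

Verdict: the first failing condition is complementary_slackness -> comp.

comp


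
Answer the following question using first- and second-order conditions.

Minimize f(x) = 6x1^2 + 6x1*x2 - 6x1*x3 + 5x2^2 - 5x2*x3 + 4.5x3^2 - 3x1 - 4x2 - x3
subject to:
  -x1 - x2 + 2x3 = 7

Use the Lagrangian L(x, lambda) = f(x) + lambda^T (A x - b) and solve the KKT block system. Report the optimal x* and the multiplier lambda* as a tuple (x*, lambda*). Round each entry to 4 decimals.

Form the Lagrangian:
  L(x, lambda) = (1/2) x^T Q x + c^T x + lambda^T (A x - b)
Stationarity (grad_x L = 0): Q x + c + A^T lambda = 0.
Primal feasibility: A x = b.

This gives the KKT block system:
  [ Q   A^T ] [ x     ]   [-c ]
  [ A    0  ] [ lambda ] = [ b ]

Solving the linear system:
  x*      = (0.8852, 0.5263, 4.2057)
  lambda* = (-14.4545)
  f(x*)   = 46.1077

x* = (0.8852, 0.5263, 4.2057), lambda* = (-14.4545)
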